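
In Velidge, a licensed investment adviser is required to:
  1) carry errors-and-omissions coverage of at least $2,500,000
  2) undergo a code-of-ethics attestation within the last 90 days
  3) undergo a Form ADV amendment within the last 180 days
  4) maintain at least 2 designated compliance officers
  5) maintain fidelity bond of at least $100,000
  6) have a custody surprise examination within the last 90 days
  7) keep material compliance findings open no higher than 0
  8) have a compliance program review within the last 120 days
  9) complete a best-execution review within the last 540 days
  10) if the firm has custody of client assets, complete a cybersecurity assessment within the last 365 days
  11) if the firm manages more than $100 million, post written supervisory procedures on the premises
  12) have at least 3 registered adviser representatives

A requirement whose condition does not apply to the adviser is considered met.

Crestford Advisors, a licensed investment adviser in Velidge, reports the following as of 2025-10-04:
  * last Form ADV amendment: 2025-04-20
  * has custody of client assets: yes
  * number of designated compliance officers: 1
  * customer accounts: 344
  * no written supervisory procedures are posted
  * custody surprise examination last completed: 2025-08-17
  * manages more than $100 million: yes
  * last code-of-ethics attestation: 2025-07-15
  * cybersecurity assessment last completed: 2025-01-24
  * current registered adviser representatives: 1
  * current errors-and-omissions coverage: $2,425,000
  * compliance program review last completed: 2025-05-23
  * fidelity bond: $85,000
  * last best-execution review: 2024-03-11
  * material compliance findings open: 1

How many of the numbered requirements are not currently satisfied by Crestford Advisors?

1. errors-and-omissions coverage $2,425,000 < $2,500,000 → not met
2. code-of-ethics attestation 81 days ago vs limit 90 → met
3. Form ADV amendment 167 days ago vs limit 180 → met
4. designated compliance officers 1 < 2 → not met
5. fidelity bond $85,000 < $100,000 → not met
6. custody surprise examination 48 days ago vs limit 90 → met
7. material compliance findings open 1 > 0 → not met
8. compliance program review 134 days ago vs limit 120 → not met
9. best-execution review 572 days ago vs limit 540 → not met
10. condition 'has custody of client assets' holds; cybersecurity assessment 253 days ago vs limit 365 → met
11. condition 'manages more than $100 million' holds; written supervisory procedures absent → not met
12. registered adviser representatives 1 < 3 → not met
Not met: 8 of 12

8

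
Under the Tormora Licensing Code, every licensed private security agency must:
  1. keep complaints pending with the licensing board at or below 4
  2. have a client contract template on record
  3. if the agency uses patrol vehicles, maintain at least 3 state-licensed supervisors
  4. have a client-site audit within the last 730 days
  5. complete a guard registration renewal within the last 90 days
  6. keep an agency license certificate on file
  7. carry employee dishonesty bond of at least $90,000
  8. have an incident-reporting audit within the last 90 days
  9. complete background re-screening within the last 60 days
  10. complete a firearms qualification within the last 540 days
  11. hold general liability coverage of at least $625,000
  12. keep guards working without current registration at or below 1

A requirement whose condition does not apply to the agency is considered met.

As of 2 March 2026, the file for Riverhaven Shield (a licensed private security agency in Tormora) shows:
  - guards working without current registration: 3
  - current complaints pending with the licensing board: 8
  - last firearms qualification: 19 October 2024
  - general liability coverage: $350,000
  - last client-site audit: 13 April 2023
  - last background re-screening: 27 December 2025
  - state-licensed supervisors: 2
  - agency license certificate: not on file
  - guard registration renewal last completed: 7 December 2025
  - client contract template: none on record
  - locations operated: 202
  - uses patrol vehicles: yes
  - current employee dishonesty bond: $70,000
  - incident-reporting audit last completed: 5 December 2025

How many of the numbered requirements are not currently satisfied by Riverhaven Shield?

9

1. complaints pending with the licensing board 8 > 4 → not met
2. client contract template absent → not met
3. condition 'uses patrol vehicles' holds; state-licensed supervisors 2 < 3 → not met
4. client-site audit 1054 days ago vs limit 730 → not met
5. guard registration renewal 85 days ago vs limit 90 → met
6. agency license certificate absent → not met
7. employee dishonesty bond $70,000 < $90,000 → not met
8. incident-reporting audit 87 days ago vs limit 90 → met
9. background re-screening 65 days ago vs limit 60 → not met
10. firearms qualification 499 days ago vs limit 540 → met
11. general liability coverage $350,000 < $625,000 → not met
12. guards working without current registration 3 > 1 → not met
Not met: 9 of 12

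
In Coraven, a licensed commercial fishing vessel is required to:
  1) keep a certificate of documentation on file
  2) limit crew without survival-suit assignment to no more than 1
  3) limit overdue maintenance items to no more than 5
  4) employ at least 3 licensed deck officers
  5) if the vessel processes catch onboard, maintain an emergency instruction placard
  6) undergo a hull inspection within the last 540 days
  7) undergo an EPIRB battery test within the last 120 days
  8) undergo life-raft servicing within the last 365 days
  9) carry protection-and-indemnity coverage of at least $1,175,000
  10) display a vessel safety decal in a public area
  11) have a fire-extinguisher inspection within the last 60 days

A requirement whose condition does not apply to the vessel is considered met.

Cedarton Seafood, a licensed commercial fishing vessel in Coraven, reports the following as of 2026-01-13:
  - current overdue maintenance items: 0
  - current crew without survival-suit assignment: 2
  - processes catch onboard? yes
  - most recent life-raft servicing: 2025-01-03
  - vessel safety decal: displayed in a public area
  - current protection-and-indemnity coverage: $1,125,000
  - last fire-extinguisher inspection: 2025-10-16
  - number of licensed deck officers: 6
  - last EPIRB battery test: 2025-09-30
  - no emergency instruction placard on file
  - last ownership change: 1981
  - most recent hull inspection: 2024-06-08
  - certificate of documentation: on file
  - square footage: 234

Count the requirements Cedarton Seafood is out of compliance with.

1. certificate of documentation present → met
2. crew without survival-suit assignment 2 > 1 → not met
3. overdue maintenance items 0 ≤ 5 → met
4. licensed deck officers 6 ≥ 3 → met
5. condition 'processes catch onboard' holds; emergency instruction placard absent → not met
6. hull inspection 584 days ago vs limit 540 → not met
7. EPIRB battery test 105 days ago vs limit 120 → met
8. life-raft servicing 375 days ago vs limit 365 → not met
9. protection-and-indemnity coverage $1,125,000 < $1,175,000 → not met
10. vessel safety decal present → met
11. fire-extinguisher inspection 89 days ago vs limit 60 → not met
Not met: 6 of 11

6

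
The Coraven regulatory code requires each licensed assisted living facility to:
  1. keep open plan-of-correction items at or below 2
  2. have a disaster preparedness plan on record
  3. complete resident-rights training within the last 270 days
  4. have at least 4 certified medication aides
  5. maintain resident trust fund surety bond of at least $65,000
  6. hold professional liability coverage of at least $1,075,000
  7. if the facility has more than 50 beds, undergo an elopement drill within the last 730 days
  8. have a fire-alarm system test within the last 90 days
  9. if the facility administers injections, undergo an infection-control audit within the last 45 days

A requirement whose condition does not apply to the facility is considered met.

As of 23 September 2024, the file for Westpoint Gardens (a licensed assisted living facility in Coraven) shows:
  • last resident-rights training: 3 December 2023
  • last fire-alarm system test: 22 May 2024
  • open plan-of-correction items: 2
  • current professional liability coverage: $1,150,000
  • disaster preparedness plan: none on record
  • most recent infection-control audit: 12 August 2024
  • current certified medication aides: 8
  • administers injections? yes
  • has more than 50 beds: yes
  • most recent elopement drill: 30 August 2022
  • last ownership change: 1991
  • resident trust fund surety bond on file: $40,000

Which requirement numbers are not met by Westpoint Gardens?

2, 3, 5, 7, 8

1. open plan-of-correction items 2 ≤ 2 → met
2. disaster preparedness plan absent → not met
3. resident-rights training 295 days ago vs limit 270 → not met
4. certified medication aides 8 ≥ 4 → met
5. resident trust fund surety bond $40,000 < $65,000 → not met
6. professional liability coverage $1,150,000 ≥ $1,075,000 → met
7. condition 'has more than 50 beds' holds; elopement drill 755 days ago vs limit 730 → not met
8. fire-alarm system test 124 days ago vs limit 90 → not met
9. condition 'administers injections' holds; infection-control audit 42 days ago vs limit 45 → met
Not met: 2, 3, 5, 7, 8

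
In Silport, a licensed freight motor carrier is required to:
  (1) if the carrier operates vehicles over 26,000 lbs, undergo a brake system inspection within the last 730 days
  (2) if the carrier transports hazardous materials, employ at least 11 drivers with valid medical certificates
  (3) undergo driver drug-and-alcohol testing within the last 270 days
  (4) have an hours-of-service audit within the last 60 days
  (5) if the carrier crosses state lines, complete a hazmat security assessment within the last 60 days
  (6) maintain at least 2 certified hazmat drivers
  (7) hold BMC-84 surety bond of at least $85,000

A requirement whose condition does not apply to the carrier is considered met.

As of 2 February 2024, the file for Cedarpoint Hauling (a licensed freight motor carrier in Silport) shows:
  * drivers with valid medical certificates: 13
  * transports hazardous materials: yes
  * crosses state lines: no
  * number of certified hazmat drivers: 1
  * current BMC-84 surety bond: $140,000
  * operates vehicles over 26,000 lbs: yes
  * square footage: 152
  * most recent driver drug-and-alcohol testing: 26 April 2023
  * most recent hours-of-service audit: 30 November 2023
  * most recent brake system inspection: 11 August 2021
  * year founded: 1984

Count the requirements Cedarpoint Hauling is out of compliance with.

1. condition 'operates vehicles over 26,000 lbs' holds; brake system inspection 905 days ago vs limit 730 → not met
2. condition 'transports hazardous materials' holds; drivers with valid medical certificates 13 ≥ 11 → met
3. driver drug-and-alcohol testing 282 days ago vs limit 270 → not met
4. hours-of-service audit 64 days ago vs limit 60 → not met
5. condition 'crosses state lines' does not hold → requirement n/a → met
6. certified hazmat drivers 1 < 2 → not met
7. BMC-84 surety bond $140,000 ≥ $85,000 → met
Not met: 4 of 7

4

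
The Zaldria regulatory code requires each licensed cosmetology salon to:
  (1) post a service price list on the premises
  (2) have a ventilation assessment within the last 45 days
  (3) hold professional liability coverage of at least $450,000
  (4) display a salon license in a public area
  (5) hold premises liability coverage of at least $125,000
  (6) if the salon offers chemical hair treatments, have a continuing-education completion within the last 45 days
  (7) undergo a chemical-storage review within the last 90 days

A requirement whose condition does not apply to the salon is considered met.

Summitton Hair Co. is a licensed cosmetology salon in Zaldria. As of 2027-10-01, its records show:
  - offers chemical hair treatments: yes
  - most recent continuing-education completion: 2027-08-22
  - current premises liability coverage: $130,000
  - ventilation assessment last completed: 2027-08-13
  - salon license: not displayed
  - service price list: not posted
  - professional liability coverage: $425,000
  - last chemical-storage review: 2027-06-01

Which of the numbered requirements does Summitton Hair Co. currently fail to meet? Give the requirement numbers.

1. service price list absent → not met
2. ventilation assessment 49 days ago vs limit 45 → not met
3. professional liability coverage $425,000 < $450,000 → not met
4. salon license absent → not met
5. premises liability coverage $130,000 ≥ $125,000 → met
6. condition 'offers chemical hair treatments' holds; continuing-education completion 40 days ago vs limit 45 → met
7. chemical-storage review 122 days ago vs limit 90 → not met
Not met: 1, 2, 3, 4, 7

1, 2, 3, 4, 7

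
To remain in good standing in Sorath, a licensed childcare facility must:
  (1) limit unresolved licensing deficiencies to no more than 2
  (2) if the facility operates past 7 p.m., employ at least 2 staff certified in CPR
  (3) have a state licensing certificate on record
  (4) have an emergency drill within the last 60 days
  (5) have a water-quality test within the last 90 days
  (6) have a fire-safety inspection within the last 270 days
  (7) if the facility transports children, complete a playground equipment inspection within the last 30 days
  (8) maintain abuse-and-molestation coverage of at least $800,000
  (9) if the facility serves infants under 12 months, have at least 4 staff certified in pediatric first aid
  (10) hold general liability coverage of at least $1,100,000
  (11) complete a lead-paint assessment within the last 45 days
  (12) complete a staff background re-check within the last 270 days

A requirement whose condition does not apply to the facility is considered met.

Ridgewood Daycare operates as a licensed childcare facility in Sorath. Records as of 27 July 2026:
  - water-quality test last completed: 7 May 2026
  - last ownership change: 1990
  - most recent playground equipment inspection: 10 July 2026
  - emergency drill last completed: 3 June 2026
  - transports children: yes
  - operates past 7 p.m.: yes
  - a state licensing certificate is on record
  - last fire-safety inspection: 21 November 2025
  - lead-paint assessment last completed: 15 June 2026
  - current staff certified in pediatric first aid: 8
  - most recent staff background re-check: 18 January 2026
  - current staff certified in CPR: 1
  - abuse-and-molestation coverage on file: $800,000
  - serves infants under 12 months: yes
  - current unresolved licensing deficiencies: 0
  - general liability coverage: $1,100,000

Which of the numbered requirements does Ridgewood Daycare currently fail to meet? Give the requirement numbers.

2

1. unresolved licensing deficiencies 0 ≤ 2 → met
2. condition 'operates past 7 p.m.' holds; staff certified in CPR 1 < 2 → not met
3. state licensing certificate present → met
4. emergency drill 54 days ago vs limit 60 → met
5. water-quality test 81 days ago vs limit 90 → met
6. fire-safety inspection 248 days ago vs limit 270 → met
7. condition 'transports children' holds; playground equipment inspection 17 days ago vs limit 30 → met
8. abuse-and-molestation coverage $800,000 ≥ $800,000 → met
9. condition 'serves infants under 12 months' holds; staff certified in pediatric first aid 8 ≥ 4 → met
10. general liability coverage $1,100,000 ≥ $1,100,000 → met
11. lead-paint assessment 42 days ago vs limit 45 → met
12. staff background re-check 190 days ago vs limit 270 → met
Not met: 2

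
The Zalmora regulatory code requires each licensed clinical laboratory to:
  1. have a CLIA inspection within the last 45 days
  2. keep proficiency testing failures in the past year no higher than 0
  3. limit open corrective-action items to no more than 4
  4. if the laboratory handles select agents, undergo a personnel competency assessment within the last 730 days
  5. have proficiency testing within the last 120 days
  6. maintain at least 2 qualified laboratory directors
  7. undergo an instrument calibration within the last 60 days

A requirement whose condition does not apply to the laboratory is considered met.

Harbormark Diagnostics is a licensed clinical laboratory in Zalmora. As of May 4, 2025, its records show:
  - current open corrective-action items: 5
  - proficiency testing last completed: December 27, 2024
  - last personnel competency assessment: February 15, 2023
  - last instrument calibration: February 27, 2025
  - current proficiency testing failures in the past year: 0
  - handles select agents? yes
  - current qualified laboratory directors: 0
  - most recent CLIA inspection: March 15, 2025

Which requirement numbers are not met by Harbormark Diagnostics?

1. CLIA inspection 50 days ago vs limit 45 → not met
2. proficiency testing failures in the past year 0 ≤ 0 → met
3. open corrective-action items 5 > 4 → not met
4. condition 'handles select agents' holds; personnel competency assessment 809 days ago vs limit 730 → not met
5. proficiency testing 128 days ago vs limit 120 → not met
6. qualified laboratory directors 0 < 2 → not met
7. instrument calibration 66 days ago vs limit 60 → not met
Not met: 1, 3, 4, 5, 6, 7

1, 3, 4, 5, 6, 7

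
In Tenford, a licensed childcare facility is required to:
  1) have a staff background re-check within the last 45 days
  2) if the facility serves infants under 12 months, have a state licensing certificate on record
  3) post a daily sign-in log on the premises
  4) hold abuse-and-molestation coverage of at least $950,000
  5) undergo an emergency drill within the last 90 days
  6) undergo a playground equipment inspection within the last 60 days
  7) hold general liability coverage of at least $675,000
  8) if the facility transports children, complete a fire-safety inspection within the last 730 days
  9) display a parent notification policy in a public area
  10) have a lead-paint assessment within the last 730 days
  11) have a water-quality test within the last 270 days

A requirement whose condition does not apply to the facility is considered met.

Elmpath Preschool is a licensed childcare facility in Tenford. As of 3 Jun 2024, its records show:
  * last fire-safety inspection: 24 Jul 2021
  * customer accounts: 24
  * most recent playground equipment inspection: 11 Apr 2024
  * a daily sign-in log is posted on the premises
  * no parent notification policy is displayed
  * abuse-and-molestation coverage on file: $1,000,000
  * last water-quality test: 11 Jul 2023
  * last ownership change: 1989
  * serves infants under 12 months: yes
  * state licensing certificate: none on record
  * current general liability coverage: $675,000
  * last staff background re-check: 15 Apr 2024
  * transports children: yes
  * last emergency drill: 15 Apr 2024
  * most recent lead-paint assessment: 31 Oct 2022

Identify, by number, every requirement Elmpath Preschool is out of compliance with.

1. staff background re-check 49 days ago vs limit 45 → not met
2. condition 'serves infants under 12 months' holds; state licensing certificate absent → not met
3. daily sign-in log present → met
4. abuse-and-molestation coverage $1,000,000 ≥ $950,000 → met
5. emergency drill 49 days ago vs limit 90 → met
6. playground equipment inspection 53 days ago vs limit 60 → met
7. general liability coverage $675,000 ≥ $675,000 → met
8. condition 'transports children' holds; fire-safety inspection 1045 days ago vs limit 730 → not met
9. parent notification policy absent → not met
10. lead-paint assessment 581 days ago vs limit 730 → met
11. water-quality test 328 days ago vs limit 270 → not met
Not met: 1, 2, 8, 9, 11

1, 2, 8, 9, 11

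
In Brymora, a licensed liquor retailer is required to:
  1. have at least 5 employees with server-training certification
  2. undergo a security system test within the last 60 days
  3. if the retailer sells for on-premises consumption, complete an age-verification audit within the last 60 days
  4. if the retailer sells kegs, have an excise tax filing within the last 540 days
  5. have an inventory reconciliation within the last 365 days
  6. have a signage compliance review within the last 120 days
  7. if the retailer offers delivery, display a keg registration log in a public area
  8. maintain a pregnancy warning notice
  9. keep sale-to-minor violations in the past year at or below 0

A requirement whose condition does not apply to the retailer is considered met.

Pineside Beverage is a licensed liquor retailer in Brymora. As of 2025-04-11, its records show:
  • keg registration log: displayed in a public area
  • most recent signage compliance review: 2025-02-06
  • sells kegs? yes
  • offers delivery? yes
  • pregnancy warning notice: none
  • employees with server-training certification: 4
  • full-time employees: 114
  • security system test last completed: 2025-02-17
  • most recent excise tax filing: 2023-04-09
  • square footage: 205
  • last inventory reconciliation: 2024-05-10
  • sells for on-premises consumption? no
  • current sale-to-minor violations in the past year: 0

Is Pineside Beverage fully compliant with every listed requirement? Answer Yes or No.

1. employees with server-training certification 4 < 5 → not met
2. security system test 53 days ago vs limit 60 → met
3. condition 'sells for on-premises consumption' does not hold → requirement n/a → met
4. condition 'sells kegs' holds; excise tax filing 733 days ago vs limit 540 → not met
5. inventory reconciliation 336 days ago vs limit 365 → met
6. signage compliance review 64 days ago vs limit 120 → met
7. condition 'offers delivery' holds; keg registration log present → met
8. pregnancy warning notice absent → not met
9. sale-to-minor violations in the past year 0 ≤ 0 → met
Not met: 1, 4, 8

No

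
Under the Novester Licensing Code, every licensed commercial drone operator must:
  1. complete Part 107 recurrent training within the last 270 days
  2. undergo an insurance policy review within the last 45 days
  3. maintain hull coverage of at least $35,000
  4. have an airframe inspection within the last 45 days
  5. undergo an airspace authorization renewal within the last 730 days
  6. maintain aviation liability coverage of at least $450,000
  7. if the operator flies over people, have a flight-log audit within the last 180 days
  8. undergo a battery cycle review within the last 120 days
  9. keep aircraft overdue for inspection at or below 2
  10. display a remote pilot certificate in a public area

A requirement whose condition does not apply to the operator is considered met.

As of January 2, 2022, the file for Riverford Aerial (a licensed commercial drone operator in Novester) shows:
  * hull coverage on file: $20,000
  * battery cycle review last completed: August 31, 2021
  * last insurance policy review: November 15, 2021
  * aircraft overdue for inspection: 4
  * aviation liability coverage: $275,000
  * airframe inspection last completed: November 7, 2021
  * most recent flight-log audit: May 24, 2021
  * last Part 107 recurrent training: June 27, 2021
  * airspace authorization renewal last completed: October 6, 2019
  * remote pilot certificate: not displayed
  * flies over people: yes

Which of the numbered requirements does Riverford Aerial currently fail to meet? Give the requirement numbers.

2, 3, 4, 5, 6, 7, 8, 9, 10

1. Part 107 recurrent training 189 days ago vs limit 270 → met
2. insurance policy review 48 days ago vs limit 45 → not met
3. hull coverage $20,000 < $35,000 → not met
4. airframe inspection 56 days ago vs limit 45 → not met
5. airspace authorization renewal 819 days ago vs limit 730 → not met
6. aviation liability coverage $275,000 < $450,000 → not met
7. condition 'flies over people' holds; flight-log audit 223 days ago vs limit 180 → not met
8. battery cycle review 124 days ago vs limit 120 → not met
9. aircraft overdue for inspection 4 > 2 → not met
10. remote pilot certificate absent → not met
Not met: 2, 3, 4, 5, 6, 7, 8, 9, 10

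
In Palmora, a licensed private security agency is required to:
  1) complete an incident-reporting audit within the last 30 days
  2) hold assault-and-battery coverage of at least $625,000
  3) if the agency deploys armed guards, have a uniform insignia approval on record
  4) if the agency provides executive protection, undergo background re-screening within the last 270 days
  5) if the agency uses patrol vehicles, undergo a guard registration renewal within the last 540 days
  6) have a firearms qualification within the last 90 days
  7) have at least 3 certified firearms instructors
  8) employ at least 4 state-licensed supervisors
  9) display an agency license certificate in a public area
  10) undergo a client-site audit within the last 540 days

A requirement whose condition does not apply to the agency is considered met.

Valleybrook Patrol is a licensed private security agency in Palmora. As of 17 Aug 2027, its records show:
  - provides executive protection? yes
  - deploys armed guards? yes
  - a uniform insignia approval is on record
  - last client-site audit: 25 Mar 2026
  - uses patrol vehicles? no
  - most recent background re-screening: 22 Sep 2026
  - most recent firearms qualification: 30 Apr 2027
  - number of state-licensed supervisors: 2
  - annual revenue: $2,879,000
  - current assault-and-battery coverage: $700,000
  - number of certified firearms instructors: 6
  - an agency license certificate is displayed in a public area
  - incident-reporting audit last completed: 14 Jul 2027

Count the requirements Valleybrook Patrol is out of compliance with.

4

1. incident-reporting audit 34 days ago vs limit 30 → not met
2. assault-and-battery coverage $700,000 ≥ $625,000 → met
3. condition 'deploys armed guards' holds; uniform insignia approval present → met
4. condition 'provides executive protection' holds; background re-screening 329 days ago vs limit 270 → not met
5. condition 'uses patrol vehicles' does not hold → requirement n/a → met
6. firearms qualification 109 days ago vs limit 90 → not met
7. certified firearms instructors 6 ≥ 3 → met
8. state-licensed supervisors 2 < 4 → not met
9. agency license certificate present → met
10. client-site audit 510 days ago vs limit 540 → met
Not met: 4 of 10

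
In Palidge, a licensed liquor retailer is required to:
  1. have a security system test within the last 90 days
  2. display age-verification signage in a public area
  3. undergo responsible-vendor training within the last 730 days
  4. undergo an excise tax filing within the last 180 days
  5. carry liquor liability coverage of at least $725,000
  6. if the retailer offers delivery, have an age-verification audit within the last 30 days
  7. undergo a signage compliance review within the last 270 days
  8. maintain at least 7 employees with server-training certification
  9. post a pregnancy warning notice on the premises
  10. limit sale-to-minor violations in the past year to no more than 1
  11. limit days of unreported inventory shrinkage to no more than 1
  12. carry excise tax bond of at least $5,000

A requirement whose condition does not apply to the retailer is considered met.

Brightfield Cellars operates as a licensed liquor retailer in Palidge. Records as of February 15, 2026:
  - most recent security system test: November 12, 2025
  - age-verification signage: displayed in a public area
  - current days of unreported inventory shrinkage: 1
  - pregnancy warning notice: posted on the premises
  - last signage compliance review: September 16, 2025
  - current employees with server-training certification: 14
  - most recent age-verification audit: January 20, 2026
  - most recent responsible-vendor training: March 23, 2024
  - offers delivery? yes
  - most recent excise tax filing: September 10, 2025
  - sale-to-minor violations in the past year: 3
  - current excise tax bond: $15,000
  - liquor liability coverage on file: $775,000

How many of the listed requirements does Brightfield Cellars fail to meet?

2

1. security system test 95 days ago vs limit 90 → not met
2. age-verification signage present → met
3. responsible-vendor training 694 days ago vs limit 730 → met
4. excise tax filing 158 days ago vs limit 180 → met
5. liquor liability coverage $775,000 ≥ $725,000 → met
6. condition 'offers delivery' holds; age-verification audit 26 days ago vs limit 30 → met
7. signage compliance review 152 days ago vs limit 270 → met
8. employees with server-training certification 14 ≥ 7 → met
9. pregnancy warning notice present → met
10. sale-to-minor violations in the past year 3 > 1 → not met
11. days of unreported inventory shrinkage 1 ≤ 1 → met
12. excise tax bond $15,000 ≥ $5,000 → met
Not met: 2 of 12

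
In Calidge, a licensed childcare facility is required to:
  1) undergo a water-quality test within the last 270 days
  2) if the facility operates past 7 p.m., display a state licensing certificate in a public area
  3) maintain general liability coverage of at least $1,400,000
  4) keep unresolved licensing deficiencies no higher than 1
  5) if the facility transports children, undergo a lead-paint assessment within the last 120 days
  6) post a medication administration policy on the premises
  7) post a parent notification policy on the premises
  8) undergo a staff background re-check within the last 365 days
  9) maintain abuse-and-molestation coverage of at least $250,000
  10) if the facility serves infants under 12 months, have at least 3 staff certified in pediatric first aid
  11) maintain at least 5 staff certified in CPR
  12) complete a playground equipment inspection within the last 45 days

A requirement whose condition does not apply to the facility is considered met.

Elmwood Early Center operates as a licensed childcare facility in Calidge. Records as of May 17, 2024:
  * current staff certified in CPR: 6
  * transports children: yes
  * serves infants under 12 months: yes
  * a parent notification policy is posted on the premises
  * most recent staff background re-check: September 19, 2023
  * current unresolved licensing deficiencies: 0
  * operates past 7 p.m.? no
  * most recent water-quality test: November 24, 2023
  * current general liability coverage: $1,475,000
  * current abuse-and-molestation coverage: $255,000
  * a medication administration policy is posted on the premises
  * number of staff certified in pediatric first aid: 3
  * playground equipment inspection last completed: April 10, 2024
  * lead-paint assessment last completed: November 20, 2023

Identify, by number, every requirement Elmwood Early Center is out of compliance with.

1. water-quality test 175 days ago vs limit 270 → met
2. condition 'operates past 7 p.m.' does not hold → requirement n/a → met
3. general liability coverage $1,475,000 ≥ $1,400,000 → met
4. unresolved licensing deficiencies 0 ≤ 1 → met
5. condition 'transports children' holds; lead-paint assessment 179 days ago vs limit 120 → not met
6. medication administration policy present → met
7. parent notification policy present → met
8. staff background re-check 241 days ago vs limit 365 → met
9. abuse-and-molestation coverage $255,000 ≥ $250,000 → met
10. condition 'serves infants under 12 months' holds; staff certified in pediatric first aid 3 ≥ 3 → met
11. staff certified in CPR 6 ≥ 5 → met
12. playground equipment inspection 37 days ago vs limit 45 → met
Not met: 5

5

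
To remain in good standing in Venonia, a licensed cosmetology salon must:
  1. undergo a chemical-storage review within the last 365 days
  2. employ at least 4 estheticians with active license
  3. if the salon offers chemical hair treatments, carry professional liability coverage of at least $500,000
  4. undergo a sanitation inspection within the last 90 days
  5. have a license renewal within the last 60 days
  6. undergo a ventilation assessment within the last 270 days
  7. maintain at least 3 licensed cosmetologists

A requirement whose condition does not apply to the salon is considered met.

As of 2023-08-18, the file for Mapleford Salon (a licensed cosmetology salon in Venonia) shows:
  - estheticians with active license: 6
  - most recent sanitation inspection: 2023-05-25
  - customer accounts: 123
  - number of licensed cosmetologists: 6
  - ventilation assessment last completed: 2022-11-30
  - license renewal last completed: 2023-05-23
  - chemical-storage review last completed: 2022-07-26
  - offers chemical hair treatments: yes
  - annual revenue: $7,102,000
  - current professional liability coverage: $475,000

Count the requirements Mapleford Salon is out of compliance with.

3

1. chemical-storage review 388 days ago vs limit 365 → not met
2. estheticians with active license 6 ≥ 4 → met
3. condition 'offers chemical hair treatments' holds; professional liability coverage $475,000 < $500,000 → not met
4. sanitation inspection 85 days ago vs limit 90 → met
5. license renewal 87 days ago vs limit 60 → not met
6. ventilation assessment 261 days ago vs limit 270 → met
7. licensed cosmetologists 6 ≥ 3 → met
Not met: 3 of 7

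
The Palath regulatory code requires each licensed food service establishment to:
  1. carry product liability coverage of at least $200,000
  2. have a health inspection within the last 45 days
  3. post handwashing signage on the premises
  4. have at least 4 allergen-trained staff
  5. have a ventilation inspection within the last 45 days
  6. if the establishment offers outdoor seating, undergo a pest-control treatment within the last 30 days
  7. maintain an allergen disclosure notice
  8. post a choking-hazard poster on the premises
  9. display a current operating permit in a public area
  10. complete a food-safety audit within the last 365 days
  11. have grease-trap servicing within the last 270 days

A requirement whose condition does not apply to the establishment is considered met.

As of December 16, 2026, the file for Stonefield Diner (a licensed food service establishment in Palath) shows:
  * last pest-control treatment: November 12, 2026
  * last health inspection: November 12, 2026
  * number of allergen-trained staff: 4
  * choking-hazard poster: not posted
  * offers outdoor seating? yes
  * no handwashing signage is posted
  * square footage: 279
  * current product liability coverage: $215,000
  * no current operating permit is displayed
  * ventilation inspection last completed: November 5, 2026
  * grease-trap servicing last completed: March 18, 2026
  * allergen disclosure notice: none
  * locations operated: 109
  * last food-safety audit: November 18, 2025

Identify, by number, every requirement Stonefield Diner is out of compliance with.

1. product liability coverage $215,000 ≥ $200,000 → met
2. health inspection 34 days ago vs limit 45 → met
3. handwashing signage absent → not met
4. allergen-trained staff 4 ≥ 4 → met
5. ventilation inspection 41 days ago vs limit 45 → met
6. condition 'offers outdoor seating' holds; pest-control treatment 34 days ago vs limit 30 → not met
7. allergen disclosure notice absent → not met
8. choking-hazard poster absent → not met
9. current operating permit absent → not met
10. food-safety audit 393 days ago vs limit 365 → not met
11. grease-trap servicing 273 days ago vs limit 270 → not met
Not met: 3, 6, 7, 8, 9, 10, 11

3, 6, 7, 8, 9, 10, 11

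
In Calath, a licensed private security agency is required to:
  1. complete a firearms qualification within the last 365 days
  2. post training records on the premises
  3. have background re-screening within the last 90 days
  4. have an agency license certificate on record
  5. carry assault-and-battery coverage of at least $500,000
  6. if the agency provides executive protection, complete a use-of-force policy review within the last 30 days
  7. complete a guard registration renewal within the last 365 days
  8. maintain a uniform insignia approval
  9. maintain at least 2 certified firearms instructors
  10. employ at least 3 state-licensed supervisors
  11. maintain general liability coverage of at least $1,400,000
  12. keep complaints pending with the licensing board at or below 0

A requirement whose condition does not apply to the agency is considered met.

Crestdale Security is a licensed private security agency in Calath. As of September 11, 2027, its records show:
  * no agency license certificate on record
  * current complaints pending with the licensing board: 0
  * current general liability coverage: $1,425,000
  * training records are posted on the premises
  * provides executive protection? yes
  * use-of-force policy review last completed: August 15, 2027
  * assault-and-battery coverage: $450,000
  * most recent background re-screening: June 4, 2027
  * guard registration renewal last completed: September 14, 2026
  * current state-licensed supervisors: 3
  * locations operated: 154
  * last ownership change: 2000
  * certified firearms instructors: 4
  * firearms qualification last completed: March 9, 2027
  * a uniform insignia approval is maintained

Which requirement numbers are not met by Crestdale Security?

3, 4, 5

1. firearms qualification 186 days ago vs limit 365 → met
2. training records present → met
3. background re-screening 99 days ago vs limit 90 → not met
4. agency license certificate absent → not met
5. assault-and-battery coverage $450,000 < $500,000 → not met
6. condition 'provides executive protection' holds; use-of-force policy review 27 days ago vs limit 30 → met
7. guard registration renewal 362 days ago vs limit 365 → met
8. uniform insignia approval present → met
9. certified firearms instructors 4 ≥ 2 → met
10. state-licensed supervisors 3 ≥ 3 → met
11. general liability coverage $1,425,000 ≥ $1,400,000 → met
12. complaints pending with the licensing board 0 ≤ 0 → met
Not met: 3, 4, 5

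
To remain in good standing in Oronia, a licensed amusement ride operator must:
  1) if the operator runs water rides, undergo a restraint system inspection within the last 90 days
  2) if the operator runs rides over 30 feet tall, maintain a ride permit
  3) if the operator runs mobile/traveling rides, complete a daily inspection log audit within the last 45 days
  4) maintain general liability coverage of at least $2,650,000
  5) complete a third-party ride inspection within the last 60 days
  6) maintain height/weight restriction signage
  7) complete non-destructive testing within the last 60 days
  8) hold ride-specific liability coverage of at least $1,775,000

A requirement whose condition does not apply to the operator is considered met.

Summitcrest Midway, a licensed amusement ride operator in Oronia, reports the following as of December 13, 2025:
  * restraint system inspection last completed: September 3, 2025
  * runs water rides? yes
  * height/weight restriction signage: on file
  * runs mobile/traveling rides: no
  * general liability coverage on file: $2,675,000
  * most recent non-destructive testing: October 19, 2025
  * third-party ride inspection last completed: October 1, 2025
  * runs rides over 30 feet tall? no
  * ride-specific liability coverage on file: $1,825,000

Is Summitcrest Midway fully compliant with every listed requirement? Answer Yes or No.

1. condition 'runs water rides' holds; restraint system inspection 101 days ago vs limit 90 → not met
2. condition 'runs rides over 30 feet tall' does not hold → requirement n/a → met
3. condition 'runs mobile/traveling rides' does not hold → requirement n/a → met
4. general liability coverage $2,675,000 ≥ $2,650,000 → met
5. third-party ride inspection 73 days ago vs limit 60 → not met
6. height/weight restriction signage present → met
7. non-destructive testing 55 days ago vs limit 60 → met
8. ride-specific liability coverage $1,825,000 ≥ $1,775,000 → met
Not met: 1, 5

No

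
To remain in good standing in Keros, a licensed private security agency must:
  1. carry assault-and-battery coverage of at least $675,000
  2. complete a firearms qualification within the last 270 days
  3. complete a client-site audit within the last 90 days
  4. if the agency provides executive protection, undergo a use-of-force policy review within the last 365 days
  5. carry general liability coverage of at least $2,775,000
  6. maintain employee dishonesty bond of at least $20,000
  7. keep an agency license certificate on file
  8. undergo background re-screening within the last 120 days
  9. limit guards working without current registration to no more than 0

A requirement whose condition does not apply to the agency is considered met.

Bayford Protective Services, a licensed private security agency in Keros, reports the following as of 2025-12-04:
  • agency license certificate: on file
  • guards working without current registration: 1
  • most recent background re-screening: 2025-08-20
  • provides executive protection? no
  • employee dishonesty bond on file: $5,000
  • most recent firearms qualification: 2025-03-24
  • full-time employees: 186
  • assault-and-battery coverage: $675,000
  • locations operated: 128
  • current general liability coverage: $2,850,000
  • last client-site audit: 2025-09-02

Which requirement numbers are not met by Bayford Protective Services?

1. assault-and-battery coverage $675,000 ≥ $675,000 → met
2. firearms qualification 255 days ago vs limit 270 → met
3. client-site audit 93 days ago vs limit 90 → not met
4. condition 'provides executive protection' does not hold → requirement n/a → met
5. general liability coverage $2,850,000 ≥ $2,775,000 → met
6. employee dishonesty bond $5,000 < $20,000 → not met
7. agency license certificate present → met
8. background re-screening 106 days ago vs limit 120 → met
9. guards working without current registration 1 > 0 → not met
Not met: 3, 6, 9

3, 6, 9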